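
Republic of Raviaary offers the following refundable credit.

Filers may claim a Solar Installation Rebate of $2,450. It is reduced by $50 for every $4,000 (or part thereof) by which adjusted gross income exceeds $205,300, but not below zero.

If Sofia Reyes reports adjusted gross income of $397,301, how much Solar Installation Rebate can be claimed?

Solar Installation Rebate: income exceeds $205,300 by $192,001 → 49 increments × $50 = $2,450 ≥ base, so the credit is $0.

$0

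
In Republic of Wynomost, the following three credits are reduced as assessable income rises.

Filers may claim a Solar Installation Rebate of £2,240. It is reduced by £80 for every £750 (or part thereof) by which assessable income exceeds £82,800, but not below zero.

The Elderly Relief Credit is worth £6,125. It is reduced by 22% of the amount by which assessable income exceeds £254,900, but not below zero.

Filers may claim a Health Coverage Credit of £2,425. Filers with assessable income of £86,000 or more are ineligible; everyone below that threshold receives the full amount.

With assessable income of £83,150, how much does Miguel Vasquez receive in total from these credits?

£10,710

Solar Installation Rebate: income exceeds £82,800 by £350, which is 1 full-or-partial £750 increment; reduction = 1 × £80 = £80, leaving £2,160.
Elderly Relief Credit: £83,150 is at or below the £254,900 threshold, so the full £6,125 applies.
Health Coverage Credit: £83,150 is below the £86,000 cutoff, so the full £2,425 applies.
Total: £2,160 + £6,125 + £2,425 = £10,710.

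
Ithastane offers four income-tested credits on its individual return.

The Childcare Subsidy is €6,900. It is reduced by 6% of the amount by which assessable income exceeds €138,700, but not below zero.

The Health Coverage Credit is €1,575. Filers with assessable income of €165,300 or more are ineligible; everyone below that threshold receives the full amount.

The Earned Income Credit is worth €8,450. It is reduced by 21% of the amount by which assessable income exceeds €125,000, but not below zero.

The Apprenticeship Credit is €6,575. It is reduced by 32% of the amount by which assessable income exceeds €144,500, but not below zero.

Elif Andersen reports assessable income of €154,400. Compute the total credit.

Childcare Subsidy: 6% of the €15,700 excess over €138,700 is €942; credit = €6,900 − €942 = €5,958.
Health Coverage Credit: €154,400 is below the €165,300 cutoff, so the full €1,575 applies.
Earned Income Credit: 21% of the €29,400 excess over €125,000 is €6,174; credit = €8,450 − €6,174 = €2,276.
Apprenticeship Credit: 32% of the €9,900 excess over €144,500 is €3,168; credit = €6,575 − €3,168 = €3,407.
Total: €5,958 + €1,575 + €2,276 + €3,407 = €13,216.

€13,216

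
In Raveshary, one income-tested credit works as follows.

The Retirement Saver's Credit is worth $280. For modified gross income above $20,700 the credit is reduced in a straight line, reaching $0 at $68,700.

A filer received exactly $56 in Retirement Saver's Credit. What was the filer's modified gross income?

$56 is 56/280 of the full $280, so 224/280 of the $48,000 range has been used: income = $20,700 + $48,000 × 224/280 = $59,100.

$59,100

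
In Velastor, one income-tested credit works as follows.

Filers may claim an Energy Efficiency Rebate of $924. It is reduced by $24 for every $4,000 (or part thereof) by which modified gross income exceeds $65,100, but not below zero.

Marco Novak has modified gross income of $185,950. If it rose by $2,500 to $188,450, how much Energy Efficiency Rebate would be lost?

At $185,950 — income exceeds $65,100 by $120,850, which is 31 full-or-partial $4,000 increments; reduction = 31 × $24 = $744, leaving $180.
At $188,450 — income exceeds $65,100 by $123,350, which is 31 full-or-partial $4,000 increments; reduction = 31 × $24 = $744, leaving $180.
Lost: $180 − $180 = $0.

$0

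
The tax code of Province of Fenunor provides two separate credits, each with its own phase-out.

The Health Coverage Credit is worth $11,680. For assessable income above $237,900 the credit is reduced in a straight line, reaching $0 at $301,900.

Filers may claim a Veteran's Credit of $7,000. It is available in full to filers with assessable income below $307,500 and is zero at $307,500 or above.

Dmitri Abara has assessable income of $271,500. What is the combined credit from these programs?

$12,548

Health Coverage Credit: $271,500 is $33,600 into a $64,000 phase-out range, leaving 30,400/64,000 of the credit: $11,680 × 30,400/64,000 = $5,548.
Veteran's Credit: $271,500 is below the $307,500 cutoff, so the full $7,000 applies.
Total: $5,548 + $7,000 = $12,548.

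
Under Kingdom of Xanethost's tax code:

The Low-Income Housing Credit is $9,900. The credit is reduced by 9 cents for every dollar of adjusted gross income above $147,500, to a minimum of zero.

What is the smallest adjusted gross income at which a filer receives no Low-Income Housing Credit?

$257,500

The credit falls by 9% of each dollar above $147,500, so it reaches zero when the excess is $9,900 / 9% = $110,000: income = $147,500 + $110,000 = $257,500.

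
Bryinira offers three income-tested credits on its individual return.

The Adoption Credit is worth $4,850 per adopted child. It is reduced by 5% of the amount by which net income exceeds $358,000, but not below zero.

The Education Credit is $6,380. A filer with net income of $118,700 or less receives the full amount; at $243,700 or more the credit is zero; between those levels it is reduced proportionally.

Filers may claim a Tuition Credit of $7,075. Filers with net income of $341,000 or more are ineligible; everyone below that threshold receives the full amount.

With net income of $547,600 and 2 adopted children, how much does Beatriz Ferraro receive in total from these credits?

Adoption Credit: base = 2 × $4,850 = $9,700. 5% of the $189,600 excess over $358,000 is $9,480; credit = $9,700 − $9,480 = $220.
Education Credit: $547,600 is at or above $243,700, so the credit is $0.
Tuition Credit: $547,600 meets or exceeds the $341,000 cutoff, so the credit is $0.
Total: $220 + $0 + $0 = $220.

$220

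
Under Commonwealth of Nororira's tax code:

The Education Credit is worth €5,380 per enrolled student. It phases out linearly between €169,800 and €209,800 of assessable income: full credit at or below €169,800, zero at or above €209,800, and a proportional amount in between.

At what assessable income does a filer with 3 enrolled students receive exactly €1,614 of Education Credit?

€205,800

Full credit = 3 × €5,380 = €16,140.
€1,614 is 1,614/16,140 of the full €16,140, so 14,526/16,140 of the €40,000 range has been used: income = €169,800 + €40,000 × 14,526/16,140 = €205,800.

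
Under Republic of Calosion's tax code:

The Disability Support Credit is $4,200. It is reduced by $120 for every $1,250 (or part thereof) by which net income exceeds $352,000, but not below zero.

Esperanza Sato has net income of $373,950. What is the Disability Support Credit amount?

$2,040

Disability Support Credit: income exceeds $352,000 by $21,950, which is 18 full-or-partial $1,250 increments; reduction = 18 × $120 = $2,160, leaving $2,040.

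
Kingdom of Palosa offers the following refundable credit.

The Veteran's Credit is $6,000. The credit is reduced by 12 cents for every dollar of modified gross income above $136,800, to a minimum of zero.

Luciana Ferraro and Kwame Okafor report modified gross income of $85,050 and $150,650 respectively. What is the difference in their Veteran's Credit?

Luciana ($85,050): Veteran's Credit: $85,050 is at or below the $136,800 threshold, so the full $6,000 applies.
Kwame ($150,650): Veteran's Credit: 12% of the $13,850 excess over $136,800 is $1,662; credit = $6,000 − $1,662 = $4,338.
Difference: |$6,000 − $4,338| = $1,662.

$1,662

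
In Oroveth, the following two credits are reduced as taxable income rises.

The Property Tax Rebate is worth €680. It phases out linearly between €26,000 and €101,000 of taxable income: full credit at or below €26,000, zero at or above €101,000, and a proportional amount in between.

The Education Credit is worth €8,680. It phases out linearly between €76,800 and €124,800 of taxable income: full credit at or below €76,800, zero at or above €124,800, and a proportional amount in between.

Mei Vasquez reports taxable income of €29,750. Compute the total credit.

Property Tax Rebate: €29,750 is €3,750 into a €75,000 phase-out range, leaving 71,250/75,000 of the credit: €680 × 71,250/75,000 = €646.
Education Credit: €29,750 is at or below the €76,800 threshold, so the full €8,680 applies.
Total: €646 + €8,680 = €9,326.

€9,326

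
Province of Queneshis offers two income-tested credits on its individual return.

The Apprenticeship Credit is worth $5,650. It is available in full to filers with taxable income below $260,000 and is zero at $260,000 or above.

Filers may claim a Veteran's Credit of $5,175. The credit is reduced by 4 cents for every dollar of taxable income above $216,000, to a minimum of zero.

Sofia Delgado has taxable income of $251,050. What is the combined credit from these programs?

Apprenticeship Credit: $251,050 is below the $260,000 cutoff, so the full $5,650 applies.
Veteran's Credit: 4% of the $35,050 excess over $216,000 is $1,402; credit = $5,175 − $1,402 = $3,773.
Total: $5,650 + $3,773 = $9,423.

$9,423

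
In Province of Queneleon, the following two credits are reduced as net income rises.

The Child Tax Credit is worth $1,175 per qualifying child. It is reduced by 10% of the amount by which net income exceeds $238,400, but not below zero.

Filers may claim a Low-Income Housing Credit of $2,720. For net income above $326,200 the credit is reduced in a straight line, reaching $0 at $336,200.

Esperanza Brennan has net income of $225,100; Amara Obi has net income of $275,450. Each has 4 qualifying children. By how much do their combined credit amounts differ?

$3,705

Esperanza ($225,100): Child Tax Credit: base = 4 × $1,175 = $4,700. $225,100 is at or below the $238,400 threshold, so the full $4,700 applies. Low-Income Housing Credit: $225,100 is at or below the $326,200 threshold, so the full $2,720 applies. total $4,700 + $2,720 = $7,420
Amara ($275,450): Child Tax Credit: base = 4 × $1,175 = $4,700. 10% of the $37,050 excess over $238,400 is $3,705; credit = $4,700 − $3,705 = $995. Low-Income Housing Credit: $275,450 is at or below the $326,200 threshold, so the full $2,720 applies. total $995 + $2,720 = $3,715
Difference: |$7,420 − $3,715| = $3,705.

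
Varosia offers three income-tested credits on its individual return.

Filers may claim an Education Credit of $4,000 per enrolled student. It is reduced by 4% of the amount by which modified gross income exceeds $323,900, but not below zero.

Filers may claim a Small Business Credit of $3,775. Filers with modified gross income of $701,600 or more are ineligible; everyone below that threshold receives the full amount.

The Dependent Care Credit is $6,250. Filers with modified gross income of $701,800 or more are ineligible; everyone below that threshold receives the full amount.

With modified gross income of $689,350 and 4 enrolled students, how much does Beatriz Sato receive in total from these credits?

Education Credit: base = 4 × $4,000 = $16,000. 4% of the $365,450 excess over $323,900 is $14,618; credit = $16,000 − $14,618 = $1,382.
Small Business Credit: $689,350 is below the $701,600 cutoff, so the full $3,775 applies.
Dependent Care Credit: $689,350 is below the $701,800 cutoff, so the full $6,250 applies.
Total: $1,382 + $3,775 + $6,250 = $11,407.

$11,407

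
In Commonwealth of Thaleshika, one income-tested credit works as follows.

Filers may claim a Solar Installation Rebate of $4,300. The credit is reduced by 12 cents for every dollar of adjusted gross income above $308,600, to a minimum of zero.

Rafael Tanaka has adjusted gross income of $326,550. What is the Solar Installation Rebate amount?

$2,146

Solar Installation Rebate: 12% of the $17,950 excess over $308,600 is $2,154; credit = $4,300 − $2,154 = $2,146.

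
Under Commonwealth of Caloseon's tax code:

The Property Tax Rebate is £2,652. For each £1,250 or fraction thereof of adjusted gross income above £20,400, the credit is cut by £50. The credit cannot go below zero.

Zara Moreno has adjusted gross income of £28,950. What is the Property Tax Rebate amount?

Property Tax Rebate: income exceeds £20,400 by £8,550, which is 7 full-or-partial £1,250 increments; reduction = 7 × £50 = £350, leaving £2,302.

£2,302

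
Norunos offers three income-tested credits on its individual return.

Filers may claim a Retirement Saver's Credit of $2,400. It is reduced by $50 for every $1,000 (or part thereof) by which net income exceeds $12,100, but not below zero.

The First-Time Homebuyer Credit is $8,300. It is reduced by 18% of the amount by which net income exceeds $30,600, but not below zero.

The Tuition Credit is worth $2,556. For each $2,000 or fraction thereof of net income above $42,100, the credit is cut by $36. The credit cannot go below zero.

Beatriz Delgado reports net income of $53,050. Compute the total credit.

$6,949

Retirement Saver's Credit: income exceeds $12,100 by $40,950, which is 41 full-or-partial $1,000 increments; reduction = 41 × $50 = $2,050, leaving $350.
First-Time Homebuyer Credit: 18% of the $22,450 excess over $30,600 is $4,041; credit = $8,300 − $4,041 = $4,259.
Tuition Credit: income exceeds $42,100 by $10,950, which is 6 full-or-partial $2,000 increments; reduction = 6 × $36 = $216, leaving $2,340.
Total: $350 + $4,259 + $2,340 = $6,949.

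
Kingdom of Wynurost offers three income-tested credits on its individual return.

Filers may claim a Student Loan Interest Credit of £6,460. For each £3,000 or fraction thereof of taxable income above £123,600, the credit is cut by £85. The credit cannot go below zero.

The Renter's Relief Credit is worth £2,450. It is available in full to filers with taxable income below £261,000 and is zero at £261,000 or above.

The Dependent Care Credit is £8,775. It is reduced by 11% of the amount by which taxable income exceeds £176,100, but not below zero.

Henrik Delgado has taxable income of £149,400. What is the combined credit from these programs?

Student Loan Interest Credit: income exceeds £123,600 by £25,800, which is 9 full-or-partial £3,000 increments; reduction = 9 × £85 = £765, leaving £5,695.
Renter's Relief Credit: £149,400 is below the £261,000 cutoff, so the full £2,450 applies.
Dependent Care Credit: £149,400 is at or below the £176,100 threshold, so the full £8,775 applies.
Total: £5,695 + £2,450 + £8,775 = £16,920.

£16,920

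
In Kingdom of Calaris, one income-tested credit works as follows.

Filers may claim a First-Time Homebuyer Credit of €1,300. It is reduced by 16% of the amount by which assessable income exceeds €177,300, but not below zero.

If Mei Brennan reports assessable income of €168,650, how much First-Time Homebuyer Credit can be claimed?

First-Time Homebuyer Credit: €168,650 is at or below the €177,300 threshold, so the full €1,300 applies.

€1,300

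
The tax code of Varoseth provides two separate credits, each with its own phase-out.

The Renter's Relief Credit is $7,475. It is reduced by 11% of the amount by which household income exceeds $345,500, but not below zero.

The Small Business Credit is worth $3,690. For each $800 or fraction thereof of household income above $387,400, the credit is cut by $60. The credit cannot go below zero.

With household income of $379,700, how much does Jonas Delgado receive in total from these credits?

Renter's Relief Credit: 11% of the $34,200 excess over $345,500 is $3,762; credit = $7,475 − $3,762 = $3,713.
Small Business Credit: $379,700 is at or below the $387,400 threshold, so the full $3,690 applies.
Total: $3,713 + $3,690 = $7,403.

$7,403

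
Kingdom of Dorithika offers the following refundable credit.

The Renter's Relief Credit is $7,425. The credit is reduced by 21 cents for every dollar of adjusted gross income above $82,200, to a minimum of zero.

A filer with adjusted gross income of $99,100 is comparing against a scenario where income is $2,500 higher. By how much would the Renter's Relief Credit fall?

$525

At $99,100 — 21% of the $16,900 excess over $82,200 is $3,549; credit = $7,425 − $3,549 = $3,876.
At $101,600 — 21% of the $19,400 excess over $82,200 is $4,074; credit = $7,425 − $4,074 = $3,351.
Lost: $3,876 − $3,351 = $525.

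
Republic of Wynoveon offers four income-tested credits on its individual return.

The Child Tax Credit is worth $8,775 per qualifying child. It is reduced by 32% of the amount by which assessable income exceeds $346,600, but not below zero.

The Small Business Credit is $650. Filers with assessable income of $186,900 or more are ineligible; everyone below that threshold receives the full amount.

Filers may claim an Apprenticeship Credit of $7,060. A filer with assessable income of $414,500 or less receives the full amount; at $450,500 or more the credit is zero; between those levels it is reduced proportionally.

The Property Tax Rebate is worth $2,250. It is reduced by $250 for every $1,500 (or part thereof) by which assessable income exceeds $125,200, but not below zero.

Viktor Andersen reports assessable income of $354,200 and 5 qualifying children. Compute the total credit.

Child Tax Credit: base = 5 × $8,775 = $43,875. 32% of the $7,600 excess over $346,600 is $2,432; credit = $43,875 − $2,432 = $41,443.
Small Business Credit: $354,200 meets or exceeds the $186,900 cutoff, so the credit is $0.
Apprenticeship Credit: $354,200 is at or below the $414,500 threshold, so the full $7,060 applies.
Property Tax Rebate: income exceeds $125,200 by $229,000 → 153 increments × $250 = $38,250 ≥ base, so the credit is $0.
Total: $41,443 + $0 + $7,060 + $0 = $48,503.

$48,503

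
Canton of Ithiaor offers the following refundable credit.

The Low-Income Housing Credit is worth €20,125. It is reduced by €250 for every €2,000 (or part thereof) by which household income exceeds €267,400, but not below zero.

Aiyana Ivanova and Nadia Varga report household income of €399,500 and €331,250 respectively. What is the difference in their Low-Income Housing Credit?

Aiyana (€399,500): Low-Income Housing Credit: income exceeds €267,400 by €132,100, which is 67 full-or-partial €2,000 increments; reduction = 67 × €250 = €16,750, leaving €3,375.
Nadia (€331,250): Low-Income Housing Credit: income exceeds €267,400 by €63,850, which is 32 full-or-partial €2,000 increments; reduction = 32 × €250 = €8,000, leaving €12,125.
Difference: |€3,375 − €12,125| = €8,750.

€8,750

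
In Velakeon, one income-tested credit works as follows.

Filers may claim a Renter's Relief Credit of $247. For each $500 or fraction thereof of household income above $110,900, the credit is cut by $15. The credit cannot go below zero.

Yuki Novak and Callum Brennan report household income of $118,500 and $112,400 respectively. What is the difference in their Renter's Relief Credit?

$195

Yuki ($118,500): Renter's Relief Credit: income exceeds $110,900 by $7,600, which is 16 full-or-partial $500 increments; reduction = 16 × $15 = $240, leaving $7.
Callum ($112,400): Renter's Relief Credit: income exceeds $110,900 by $1,500, which is 3 full-or-partial $500 increments; reduction = 3 × $15 = $45, leaving $202.
Difference: |$7 − $202| = $195.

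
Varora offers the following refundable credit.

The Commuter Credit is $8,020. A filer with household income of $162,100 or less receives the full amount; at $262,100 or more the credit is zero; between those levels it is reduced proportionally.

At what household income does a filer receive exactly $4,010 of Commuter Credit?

$4,010 is 4,010/8,020 of the full $8,020, so 4,010/8,020 of the $100,000 range has been used: income = $162,100 + $100,000 × 4,010/8,020 = $212,100.

$212,100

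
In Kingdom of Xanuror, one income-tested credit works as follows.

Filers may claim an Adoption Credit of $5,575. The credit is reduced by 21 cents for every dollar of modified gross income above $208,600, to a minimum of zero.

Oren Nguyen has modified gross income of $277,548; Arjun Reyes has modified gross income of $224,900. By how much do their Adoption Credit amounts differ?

$2,152

Oren ($277,548): Adoption Credit: 21% of the $68,948 excess over $208,600 is $14,479.08 ≥ base, so the credit is $0.
Arjun ($224,900): Adoption Credit: 21% of the $16,300 excess over $208,600 is $3,423; credit = $5,575 − $3,423 = $2,152.
Difference: |$0 − $2,152| = $2,152.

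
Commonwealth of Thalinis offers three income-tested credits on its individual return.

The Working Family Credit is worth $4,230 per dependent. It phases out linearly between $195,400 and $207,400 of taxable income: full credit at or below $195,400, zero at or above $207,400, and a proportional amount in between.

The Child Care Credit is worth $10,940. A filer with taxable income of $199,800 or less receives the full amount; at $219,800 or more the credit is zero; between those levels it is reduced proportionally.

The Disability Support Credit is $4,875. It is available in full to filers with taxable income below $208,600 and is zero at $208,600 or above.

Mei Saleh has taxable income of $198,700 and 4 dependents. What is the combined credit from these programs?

Working Family Credit: base = 4 × $4,230 = $16,920. $198,700 is $3,300 into a $12,000 phase-out range, leaving 8,700/12,000 of the credit: $16,920 × 8,700/12,000 = $12,267.
Child Care Credit: $198,700 is at or below the $199,800 threshold, so the full $10,940 applies.
Disability Support Credit: $198,700 is below the $208,600 cutoff, so the full $4,875 applies.
Total: $12,267 + $10,940 + $4,875 = $28,082.

$28,082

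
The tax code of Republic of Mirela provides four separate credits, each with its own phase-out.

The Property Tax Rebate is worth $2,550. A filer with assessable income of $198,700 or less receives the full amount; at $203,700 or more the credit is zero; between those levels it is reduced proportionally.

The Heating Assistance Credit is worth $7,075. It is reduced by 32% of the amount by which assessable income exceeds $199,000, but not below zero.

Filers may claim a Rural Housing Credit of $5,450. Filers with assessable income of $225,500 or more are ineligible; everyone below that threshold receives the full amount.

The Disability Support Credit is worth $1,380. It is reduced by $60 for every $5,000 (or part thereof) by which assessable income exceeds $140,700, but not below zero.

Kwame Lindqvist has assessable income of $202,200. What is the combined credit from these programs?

Property Tax Rebate: $202,200 is $3,500 into a $5,000 phase-out range, leaving 1,500/5,000 of the credit: $2,550 × 1,500/5,000 = $765.
Heating Assistance Credit: 32% of the $3,200 excess over $199,000 is $1,024; credit = $7,075 − $1,024 = $6,051.
Rural Housing Credit: $202,200 is below the $225,500 cutoff, so the full $5,450 applies.
Disability Support Credit: income exceeds $140,700 by $61,500, which is 13 full-or-partial $5,000 increments; reduction = 13 × $60 = $780, leaving $600.
Total: $765 + $6,051 + $5,450 + $600 = $12,866.

$12,866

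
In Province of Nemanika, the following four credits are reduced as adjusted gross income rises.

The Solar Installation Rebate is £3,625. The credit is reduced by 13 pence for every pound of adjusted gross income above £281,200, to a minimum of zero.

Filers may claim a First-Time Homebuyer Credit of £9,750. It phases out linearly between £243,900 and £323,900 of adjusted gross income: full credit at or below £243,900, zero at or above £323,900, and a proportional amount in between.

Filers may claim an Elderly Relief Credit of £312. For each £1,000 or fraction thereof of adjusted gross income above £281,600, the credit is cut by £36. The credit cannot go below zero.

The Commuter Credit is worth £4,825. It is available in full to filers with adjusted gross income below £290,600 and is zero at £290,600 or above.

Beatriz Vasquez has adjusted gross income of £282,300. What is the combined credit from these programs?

Solar Installation Rebate: 13% of the £1,100 excess over £281,200 is £143; credit = £3,625 − £143 = £3,482.
First-Time Homebuyer Credit: £282,300 is £38,400 into a £80,000 phase-out range, leaving 41,600/80,000 of the credit: £9,750 × 41,600/80,000 = £5,070.
Elderly Relief Credit: income exceeds £281,600 by £700, which is 1 full-or-partial £1,000 increment; reduction = 1 × £36 = £36, leaving £276.
Commuter Credit: £282,300 is below the £290,600 cutoff, so the full £4,825 applies.
Total: £3,482 + £5,070 + £276 + £4,825 = £13,653.

£13,653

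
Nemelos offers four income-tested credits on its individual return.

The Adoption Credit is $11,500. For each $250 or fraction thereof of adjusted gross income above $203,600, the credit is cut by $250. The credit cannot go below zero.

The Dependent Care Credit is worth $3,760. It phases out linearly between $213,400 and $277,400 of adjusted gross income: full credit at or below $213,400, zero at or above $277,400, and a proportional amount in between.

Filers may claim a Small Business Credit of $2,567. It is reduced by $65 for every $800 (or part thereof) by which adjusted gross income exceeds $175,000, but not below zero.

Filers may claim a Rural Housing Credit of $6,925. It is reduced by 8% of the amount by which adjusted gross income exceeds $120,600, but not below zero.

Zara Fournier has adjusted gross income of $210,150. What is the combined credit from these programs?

$8,510

Adoption Credit: income exceeds $203,600 by $6,550, which is 27 full-or-partial $250 increments; reduction = 27 × $250 = $6,750, leaving $4,750.
Dependent Care Credit: $210,150 is at or below the $213,400 threshold, so the full $3,760 applies.
Small Business Credit: income exceeds $175,000 by $35,150 → 44 increments × $65 = $2,860 ≥ base, so the credit is $0.
Rural Housing Credit: 8% of the $89,550 excess over $120,600 is $7,164 ≥ base, so the credit is $0.
Total: $4,750 + $3,760 + $0 + $0 = $8,510.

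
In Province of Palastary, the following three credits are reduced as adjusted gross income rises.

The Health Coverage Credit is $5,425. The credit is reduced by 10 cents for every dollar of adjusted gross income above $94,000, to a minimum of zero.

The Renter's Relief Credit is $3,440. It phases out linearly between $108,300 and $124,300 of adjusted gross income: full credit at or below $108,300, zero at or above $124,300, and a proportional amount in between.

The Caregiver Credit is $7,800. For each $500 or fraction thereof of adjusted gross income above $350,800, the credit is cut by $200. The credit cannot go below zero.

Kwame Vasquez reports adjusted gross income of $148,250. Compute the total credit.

$7,800

Health Coverage Credit: 10% of the $54,250 excess over $94,000 is $5,425 ≥ base, so the credit is $0.
Renter's Relief Credit: $148,250 is at or above $124,300, so the credit is $0.
Caregiver Credit: $148,250 is at or below the $350,800 threshold, so the full $7,800 applies.
Total: $0 + $0 + $7,800 = $7,800.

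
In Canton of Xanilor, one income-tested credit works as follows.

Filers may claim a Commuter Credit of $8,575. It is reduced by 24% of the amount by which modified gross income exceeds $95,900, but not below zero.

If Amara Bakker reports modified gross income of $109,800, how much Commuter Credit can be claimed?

$5,239

Commuter Credit: 24% of the $13,900 excess over $95,900 is $3,336; credit = $8,575 − $3,336 = $5,239.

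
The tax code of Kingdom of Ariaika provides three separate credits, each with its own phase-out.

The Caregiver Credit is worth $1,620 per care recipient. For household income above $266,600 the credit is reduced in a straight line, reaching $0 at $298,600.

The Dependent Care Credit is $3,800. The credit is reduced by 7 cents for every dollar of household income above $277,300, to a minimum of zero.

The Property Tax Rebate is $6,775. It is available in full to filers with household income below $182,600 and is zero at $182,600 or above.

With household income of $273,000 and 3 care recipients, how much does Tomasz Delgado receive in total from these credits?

Caregiver Credit: base = 3 × $1,620 = $4,860. $273,000 is $6,400 into a $32,000 phase-out range, leaving 25,600/32,000 of the credit: $4,860 × 25,600/32,000 = $3,888.
Dependent Care Credit: $273,000 is at or below the $277,300 threshold, so the full $3,800 applies.
Property Tax Rebate: $273,000 meets or exceeds the $182,600 cutoff, so the credit is $0.
Total: $3,888 + $3,800 + $0 = $7,688.

$7,688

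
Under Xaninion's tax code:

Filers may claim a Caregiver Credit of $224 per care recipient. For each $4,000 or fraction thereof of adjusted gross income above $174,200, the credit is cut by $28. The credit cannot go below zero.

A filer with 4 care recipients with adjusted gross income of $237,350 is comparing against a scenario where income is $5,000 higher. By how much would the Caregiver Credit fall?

$56

At $237,350 — base = 4 × $224 = $896. income exceeds $174,200 by $63,150, which is 16 full-or-partial $4,000 increments; reduction = 16 × $28 = $448, leaving $448.
At $242,350 — base = 4 × $224 = $896. income exceeds $174,200 by $68,150, which is 18 full-or-partial $4,000 increments; reduction = 18 × $28 = $504, leaving $392.
Lost: $448 − $392 = $56.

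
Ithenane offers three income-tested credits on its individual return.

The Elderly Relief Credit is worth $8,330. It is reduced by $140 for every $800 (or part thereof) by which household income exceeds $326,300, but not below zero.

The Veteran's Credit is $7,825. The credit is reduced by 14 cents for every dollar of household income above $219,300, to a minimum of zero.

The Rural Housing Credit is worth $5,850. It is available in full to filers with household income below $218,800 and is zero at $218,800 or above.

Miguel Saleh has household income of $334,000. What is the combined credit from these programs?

Elderly Relief Credit: income exceeds $326,300 by $7,700, which is 10 full-or-partial $800 increments; reduction = 10 × $140 = $1,400, leaving $6,930.
Veteran's Credit: 14% of the $114,700 excess over $219,300 is $16,058 ≥ base, so the credit is $0.
Rural Housing Credit: $334,000 meets or exceeds the $218,800 cutoff, so the credit is $0.
Total: $6,930 + $0 + $0 = $6,930.

$6,930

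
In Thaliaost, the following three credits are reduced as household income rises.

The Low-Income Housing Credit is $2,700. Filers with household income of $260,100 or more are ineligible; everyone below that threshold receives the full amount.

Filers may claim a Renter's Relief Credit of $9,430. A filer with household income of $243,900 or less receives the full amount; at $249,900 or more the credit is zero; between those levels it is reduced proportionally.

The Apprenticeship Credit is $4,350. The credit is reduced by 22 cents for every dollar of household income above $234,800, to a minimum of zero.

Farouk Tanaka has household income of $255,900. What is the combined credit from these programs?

$2,700

Low-Income Housing Credit: $255,900 is below the $260,100 cutoff, so the full $2,700 applies.
Renter's Relief Credit: $255,900 is at or above $249,900, so the credit is $0.
Apprenticeship Credit: 22% of the $21,100 excess over $234,800 is $4,642 ≥ base, so the credit is $0.
Total: $2,700 + $0 + $0 = $2,700.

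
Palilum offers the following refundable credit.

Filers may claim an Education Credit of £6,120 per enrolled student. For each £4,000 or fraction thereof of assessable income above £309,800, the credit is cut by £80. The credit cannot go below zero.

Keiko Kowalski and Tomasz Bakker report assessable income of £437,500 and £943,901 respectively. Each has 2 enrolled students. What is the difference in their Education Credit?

£9,680

Keiko (£437,500): Education Credit: base = 2 × £6,120 = £12,240. income exceeds £309,800 by £127,700, which is 32 full-or-partial £4,000 increments; reduction = 32 × £80 = £2,560, leaving £9,680.
Tomasz (£943,901): Education Credit: base = 2 × £6,120 = £12,240. income exceeds £309,800 by £634,101 → 159 increments × £80 = £12,720 ≥ base, so the credit is £0.
Difference: |£9,680 − £0| = £9,680.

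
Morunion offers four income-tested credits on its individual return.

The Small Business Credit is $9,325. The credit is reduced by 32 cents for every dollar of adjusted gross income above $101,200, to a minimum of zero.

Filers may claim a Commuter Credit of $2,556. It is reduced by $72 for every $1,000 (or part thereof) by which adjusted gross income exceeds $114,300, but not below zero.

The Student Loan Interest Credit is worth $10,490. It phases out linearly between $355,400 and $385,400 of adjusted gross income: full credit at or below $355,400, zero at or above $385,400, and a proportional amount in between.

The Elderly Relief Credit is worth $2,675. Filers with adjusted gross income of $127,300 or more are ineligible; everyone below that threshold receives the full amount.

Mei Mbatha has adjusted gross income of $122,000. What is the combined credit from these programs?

Small Business Credit: 32% of the $20,800 excess over $101,200 is $6,656; credit = $9,325 − $6,656 = $2,669.
Commuter Credit: income exceeds $114,300 by $7,700, which is 8 full-or-partial $1,000 increments; reduction = 8 × $72 = $576, leaving $1,980.
Student Loan Interest Credit: $122,000 is at or below the $355,400 threshold, so the full $10,490 applies.
Elderly Relief Credit: $122,000 is below the $127,300 cutoff, so the full $2,675 applies.
Total: $2,669 + $1,980 + $10,490 + $2,675 = $17,814.

$17,814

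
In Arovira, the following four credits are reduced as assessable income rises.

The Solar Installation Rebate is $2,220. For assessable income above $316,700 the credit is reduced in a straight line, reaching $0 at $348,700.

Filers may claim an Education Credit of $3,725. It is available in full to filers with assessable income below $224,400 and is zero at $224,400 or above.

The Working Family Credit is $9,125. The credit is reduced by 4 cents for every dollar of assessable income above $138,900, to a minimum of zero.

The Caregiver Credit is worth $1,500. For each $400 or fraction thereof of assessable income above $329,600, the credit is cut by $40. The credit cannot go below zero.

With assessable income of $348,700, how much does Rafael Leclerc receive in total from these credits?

$733

Solar Installation Rebate: $348,700 is at or above $348,700, so the credit is $0.
Education Credit: $348,700 meets or exceeds the $224,400 cutoff, so the credit is $0.
Working Family Credit: 4% of the $209,800 excess over $138,900 is $8,392; credit = $9,125 − $8,392 = $733.
Caregiver Credit: income exceeds $329,600 by $19,100 → 48 increments × $40 = $1,920 ≥ base, so the credit is $0.
Total: $0 + $0 + $733 + $0 = $733.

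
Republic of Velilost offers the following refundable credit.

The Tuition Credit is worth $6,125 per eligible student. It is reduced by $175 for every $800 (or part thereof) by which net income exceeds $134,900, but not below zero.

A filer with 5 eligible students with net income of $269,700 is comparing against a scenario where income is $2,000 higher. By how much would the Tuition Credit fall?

$350

At $269,700 — base = 5 × $6,125 = $30,625. income exceeds $134,900 by $134,800, which is 169 full-or-partial $800 increments; reduction = 169 × $175 = $29,575, leaving $1,050.
At $271,700 — base = 5 × $6,125 = $30,625. income exceeds $134,900 by $136,800, which is 171 full-or-partial $800 increments; reduction = 171 × $175 = $29,925, leaving $700.
Lost: $1,050 − $700 = $350.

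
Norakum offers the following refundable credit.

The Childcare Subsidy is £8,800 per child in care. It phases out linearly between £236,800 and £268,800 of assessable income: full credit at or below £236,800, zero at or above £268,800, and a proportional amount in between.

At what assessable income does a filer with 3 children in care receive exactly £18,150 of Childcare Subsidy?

£246,800

Full credit = 3 × £8,800 = £26,400.
£18,150 is 18,150/26,400 of the full £26,400, so 8,250/26,400 of the £32,000 range has been used: income = £236,800 + £32,000 × 8,250/26,400 = £246,800.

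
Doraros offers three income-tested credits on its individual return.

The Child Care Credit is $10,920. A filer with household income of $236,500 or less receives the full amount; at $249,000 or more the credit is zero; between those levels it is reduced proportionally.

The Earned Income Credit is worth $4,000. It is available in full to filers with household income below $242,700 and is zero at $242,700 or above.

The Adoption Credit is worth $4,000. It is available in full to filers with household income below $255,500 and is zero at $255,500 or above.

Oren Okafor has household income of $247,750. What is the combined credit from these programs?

$5,092

Child Care Credit: $247,750 is $11,250 into a $12,500 phase-out range, leaving 1,250/12,500 of the credit: $10,920 × 1,250/12,500 = $1,092.
Earned Income Credit: $247,750 meets or exceeds the $242,700 cutoff, so the credit is $0.
Adoption Credit: $247,750 is below the $255,500 cutoff, so the full $4,000 applies.
Total: $1,092 + $0 + $4,000 = $5,092.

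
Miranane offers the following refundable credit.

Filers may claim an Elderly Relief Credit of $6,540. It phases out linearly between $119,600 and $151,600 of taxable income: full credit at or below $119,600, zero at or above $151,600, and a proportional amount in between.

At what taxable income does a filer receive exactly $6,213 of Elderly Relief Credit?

$121,200

$6,213 is 6,213/6,540 of the full $6,540, so 327/6,540 of the $32,000 range has been used: income = $119,600 + $32,000 × 327/6,540 = $121,200.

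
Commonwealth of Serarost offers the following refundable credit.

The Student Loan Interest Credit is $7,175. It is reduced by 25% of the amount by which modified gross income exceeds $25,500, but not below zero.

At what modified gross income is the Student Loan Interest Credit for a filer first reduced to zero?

$54,200

The credit falls by 25% of each dollar above $25,500, so it reaches zero when the excess is $7,175 / 25% = $28,700: income = $25,500 + $28,700 = $54,200.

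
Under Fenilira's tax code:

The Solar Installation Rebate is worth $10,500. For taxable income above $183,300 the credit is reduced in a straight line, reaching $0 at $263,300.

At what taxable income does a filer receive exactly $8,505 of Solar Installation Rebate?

$198,500

$8,505 is 8,505/10,500 of the full $10,500, so 1,995/10,500 of the $80,000 range has been used: income = $183,300 + $80,000 × 1,995/10,500 = $198,500.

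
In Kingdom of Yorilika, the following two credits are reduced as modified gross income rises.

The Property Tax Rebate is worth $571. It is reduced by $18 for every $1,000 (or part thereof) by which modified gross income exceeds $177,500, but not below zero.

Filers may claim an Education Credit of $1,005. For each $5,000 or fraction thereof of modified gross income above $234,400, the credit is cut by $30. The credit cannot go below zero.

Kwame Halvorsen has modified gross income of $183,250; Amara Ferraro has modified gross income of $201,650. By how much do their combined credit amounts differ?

$342

Kwame ($183,250): Property Tax Rebate: income exceeds $177,500 by $5,750, which is 6 full-or-partial $1,000 increments; reduction = 6 × $18 = $108, leaving $463. Education Credit: $183,250 is at or below the $234,400 threshold, so the full $1,005 applies. total $463 + $1,005 = $1,468
Amara ($201,650): Property Tax Rebate: income exceeds $177,500 by $24,150, which is 25 full-or-partial $1,000 increments; reduction = 25 × $18 = $450, leaving $121. Education Credit: $201,650 is at or below the $234,400 threshold, so the full $1,005 applies. total $121 + $1,005 = $1,126
Difference: |$1,468 − $1,126| = $342.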